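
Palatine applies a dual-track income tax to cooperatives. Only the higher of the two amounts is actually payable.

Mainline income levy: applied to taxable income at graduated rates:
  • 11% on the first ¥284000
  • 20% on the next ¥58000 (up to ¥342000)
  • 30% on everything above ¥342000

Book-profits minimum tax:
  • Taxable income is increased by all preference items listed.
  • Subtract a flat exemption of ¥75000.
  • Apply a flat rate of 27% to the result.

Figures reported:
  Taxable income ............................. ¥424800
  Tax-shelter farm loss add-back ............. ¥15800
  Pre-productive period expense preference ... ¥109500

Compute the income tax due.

Mainline income levy:
  ¥284000 × 11% = ¥31240
  ¥58000 × 20% = ¥11600
  ¥82800 × 30% = ¥24840
  → ¥67680

Book-profits minimum tax:
  Adjusted income: ¥424800 + ¥15800 + ¥109500 = ¥550100
  Less exemption ¥75000 → base ¥475100
  ¥475100 × 27% = ¥128277

¥128277 > ¥67680, so the book-profits minimum tax is the binding amount.

¥128277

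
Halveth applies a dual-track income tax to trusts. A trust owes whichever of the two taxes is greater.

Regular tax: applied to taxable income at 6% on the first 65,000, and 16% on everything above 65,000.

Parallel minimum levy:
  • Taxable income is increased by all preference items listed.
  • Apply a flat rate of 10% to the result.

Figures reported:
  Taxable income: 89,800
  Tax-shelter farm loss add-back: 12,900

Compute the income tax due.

Parallel minimum levy:
  Adjusted income: 89,800 + 12,900 = 102,700
  102,700 × 10% = 10,270

Regular tax:
  65,000 × 6% = 3,900
  24,800 × 16% = 3,968
  → 7,868

10,270 > 7,868, so the parallel minimum levy is the binding amount.

10,270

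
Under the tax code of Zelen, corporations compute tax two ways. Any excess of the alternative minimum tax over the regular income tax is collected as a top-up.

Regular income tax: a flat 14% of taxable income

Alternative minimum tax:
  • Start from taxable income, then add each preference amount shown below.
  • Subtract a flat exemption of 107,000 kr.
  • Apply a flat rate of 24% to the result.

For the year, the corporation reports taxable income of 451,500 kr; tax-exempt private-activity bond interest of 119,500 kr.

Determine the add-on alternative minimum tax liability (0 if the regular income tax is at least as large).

48,150 kr

Regular income tax:
  451,500 kr × 14% = 63,210 kr

Alternative minimum tax:
  Adjusted income: 451,500 kr + 119,500 kr = 571,000 kr
  Less exemption 107,000 kr → base 464,000 kr
  464,000 kr × 24% = 111,360 kr

Excess of alternative minimum tax over regular income tax: 111,360 kr − 63,210 kr = 48,150 kr.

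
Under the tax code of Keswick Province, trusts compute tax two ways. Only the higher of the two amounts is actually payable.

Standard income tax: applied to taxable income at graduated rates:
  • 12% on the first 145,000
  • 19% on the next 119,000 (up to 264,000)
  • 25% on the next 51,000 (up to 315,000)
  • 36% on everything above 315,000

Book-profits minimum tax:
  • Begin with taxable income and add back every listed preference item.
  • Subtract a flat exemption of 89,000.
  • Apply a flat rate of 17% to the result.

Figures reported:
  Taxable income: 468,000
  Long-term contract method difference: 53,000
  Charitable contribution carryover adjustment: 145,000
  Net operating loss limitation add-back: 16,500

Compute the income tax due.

Standard income tax:
  145,000 × 12% = 17,400
  119,000 × 19% = 22,610
  51,000 × 25% = 12,750
  153,000 × 36% = 55,080
  → 107,840

Book-profits minimum tax:
  Adjusted income: 468,000 + 53,000 + 145,000 + 16,500 = 682,500
  Less exemption 89,000 → base 593,500
  593,500 × 17% = 100,895

107,840 > 100,895, so the standard income tax governs.

107,840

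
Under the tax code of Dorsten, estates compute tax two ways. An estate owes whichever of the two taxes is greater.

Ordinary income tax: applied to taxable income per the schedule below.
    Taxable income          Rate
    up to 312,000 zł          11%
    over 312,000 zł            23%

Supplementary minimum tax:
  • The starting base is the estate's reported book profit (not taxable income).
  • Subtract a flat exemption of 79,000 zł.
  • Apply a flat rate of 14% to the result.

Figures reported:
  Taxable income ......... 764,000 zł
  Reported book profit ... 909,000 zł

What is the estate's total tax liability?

138,280 zł

Supplementary minimum tax:
  Base (reported book profit): 909,000 zł
  Less exemption 79,000 zł → base 830,000 zł
  830,000 zł × 14% = 116,200 zł

Ordinary income tax:
  312,000 zł × 11% = 34,320 zł
  452,000 zł × 23% = 103,960 zł
  → 138,280 zł

138,280 zł > 116,200 zł, so the ordinary income tax governs.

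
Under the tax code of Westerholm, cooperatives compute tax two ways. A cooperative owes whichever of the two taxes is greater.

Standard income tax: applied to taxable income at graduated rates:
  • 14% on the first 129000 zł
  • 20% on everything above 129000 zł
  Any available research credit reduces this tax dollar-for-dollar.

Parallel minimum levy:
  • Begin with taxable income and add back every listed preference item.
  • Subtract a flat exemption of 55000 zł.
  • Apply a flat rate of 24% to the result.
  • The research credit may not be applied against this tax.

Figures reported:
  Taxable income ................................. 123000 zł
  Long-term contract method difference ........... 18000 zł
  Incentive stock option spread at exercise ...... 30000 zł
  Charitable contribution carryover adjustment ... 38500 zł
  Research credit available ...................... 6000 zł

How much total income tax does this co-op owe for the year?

Standard income tax:
  123000 zł × 14% = 17220 zł
  Less research credit 6000 zł → 11220 zł

Parallel minimum levy:
  Adjusted income: 123000 zł + 18000 zł + 30000 zł + 38500 zł = 209500 zł
  Less exemption 55000 zł → base 154500 zł
  154500 zł × 24% = 37080 zł

37080 zł > 11220 zł, so the parallel minimum levy is the binding amount.

37080 zł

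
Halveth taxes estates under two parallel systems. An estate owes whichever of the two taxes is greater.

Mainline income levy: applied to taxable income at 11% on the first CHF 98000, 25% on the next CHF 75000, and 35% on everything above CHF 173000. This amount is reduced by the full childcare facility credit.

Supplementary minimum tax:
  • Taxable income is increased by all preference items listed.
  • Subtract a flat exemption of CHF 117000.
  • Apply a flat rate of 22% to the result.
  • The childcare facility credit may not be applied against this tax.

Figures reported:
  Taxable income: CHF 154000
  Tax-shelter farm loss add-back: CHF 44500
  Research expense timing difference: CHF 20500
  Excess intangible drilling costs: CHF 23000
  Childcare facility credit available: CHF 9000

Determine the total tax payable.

CHF 27500

Supplementary minimum tax:
  Adjusted income: CHF 154000 + CHF 44500 + CHF 20500 + CHF 23000 = CHF 242000
  Less exemption CHF 117000 → base CHF 125000
  CHF 125000 × 22% = CHF 27500

Mainline income levy:
  CHF 98000 × 11% = CHF 10780
  CHF 56000 × 25% = CHF 14000
  → CHF 24780
  Less childcare facility credit CHF 9000 → CHF 15780

CHF 27500 > CHF 15780, so the supplementary minimum tax is the binding amount.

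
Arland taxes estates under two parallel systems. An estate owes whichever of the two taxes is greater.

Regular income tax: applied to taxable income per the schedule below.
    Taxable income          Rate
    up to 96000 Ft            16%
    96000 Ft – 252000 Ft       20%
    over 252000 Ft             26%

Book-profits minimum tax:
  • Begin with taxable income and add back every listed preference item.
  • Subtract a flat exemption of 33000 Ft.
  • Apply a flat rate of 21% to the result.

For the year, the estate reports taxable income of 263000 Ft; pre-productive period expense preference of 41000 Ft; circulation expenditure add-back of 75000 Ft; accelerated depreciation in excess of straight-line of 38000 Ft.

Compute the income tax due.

80640 Ft

Book-profits minimum tax:
  Adjusted income: 263000 Ft + 41000 Ft + 75000 Ft + 38000 Ft = 417000 Ft
  Less exemption 33000 Ft → base 384000 Ft
  384000 Ft × 21% = 80640 Ft

Regular income tax:
  96000 Ft × 16% = 15360 Ft
  156000 Ft × 20% = 31200 Ft
  11000 Ft × 26% = 2860 Ft
  → 49420 Ft

80640 Ft > 49420 Ft, so the book-profits minimum tax is the binding amount.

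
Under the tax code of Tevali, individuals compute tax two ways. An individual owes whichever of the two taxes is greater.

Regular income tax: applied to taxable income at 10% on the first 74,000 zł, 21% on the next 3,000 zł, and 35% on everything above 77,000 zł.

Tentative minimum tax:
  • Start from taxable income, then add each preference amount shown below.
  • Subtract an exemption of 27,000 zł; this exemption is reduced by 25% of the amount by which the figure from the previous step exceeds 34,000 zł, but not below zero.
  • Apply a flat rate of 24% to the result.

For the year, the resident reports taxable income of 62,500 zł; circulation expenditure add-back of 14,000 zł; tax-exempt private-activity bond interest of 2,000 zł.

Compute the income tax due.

15,030 zł

Tentative minimum tax:
  Adjusted income: 62,500 zł + 14,000 zł + 2,000 zł = 78,500 zł
  Exemption: 27,000 zł − 25% × (78,500 zł − 34,000 zł) = 27,000 zł − 11,125 zł = 15,875 zł
  Base: 78,500 zł − 15,875 zł = 62,625 zł
  62,625 zł × 24% = 15,030 zł

Regular income tax:
  62,500 zł × 10% = 6,250 zł

15,030 zł > 6,250 zł, so the tentative minimum tax is the binding amount.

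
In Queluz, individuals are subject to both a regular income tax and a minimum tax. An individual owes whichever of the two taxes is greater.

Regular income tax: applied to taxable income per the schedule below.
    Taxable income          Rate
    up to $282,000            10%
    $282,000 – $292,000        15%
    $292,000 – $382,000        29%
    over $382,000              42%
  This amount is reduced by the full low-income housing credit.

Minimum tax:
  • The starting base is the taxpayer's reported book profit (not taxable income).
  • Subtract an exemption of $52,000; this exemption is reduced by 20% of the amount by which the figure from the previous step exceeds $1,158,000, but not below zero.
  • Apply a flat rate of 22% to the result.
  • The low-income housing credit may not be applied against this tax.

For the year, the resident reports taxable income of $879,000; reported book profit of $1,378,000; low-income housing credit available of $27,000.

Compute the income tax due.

Minimum tax:
  Base (reported book profit): $1,378,000
  Exemption: $52,000 − 20% × ($1,378,000 − $1,158,000) = $52,000 − $44,000 = $8,000
  Base: $1,378,000 − $8,000 = $1,370,000
  $1,370,000 × 22% = $301,400

Regular income tax:
  $282,000 × 10% = $28,200
  $10,000 × 15% = $1,500
  $90,000 × 29% = $26,100
  $497,000 × 42% = $208,740
  → $264,540
  Less low-income housing credit $27,000 → $237,540

$301,400 > $237,540, so the minimum tax is the binding amount.

$301,400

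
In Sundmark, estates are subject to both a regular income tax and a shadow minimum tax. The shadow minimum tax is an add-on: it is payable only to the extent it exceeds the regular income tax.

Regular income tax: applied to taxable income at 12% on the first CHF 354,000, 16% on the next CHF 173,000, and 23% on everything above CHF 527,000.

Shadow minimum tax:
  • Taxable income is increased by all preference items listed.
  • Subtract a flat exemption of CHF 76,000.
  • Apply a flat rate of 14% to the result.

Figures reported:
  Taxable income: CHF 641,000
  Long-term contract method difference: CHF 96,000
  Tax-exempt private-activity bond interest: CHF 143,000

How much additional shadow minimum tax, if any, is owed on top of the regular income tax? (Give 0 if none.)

CHF 16,180

Regular income tax:
  CHF 354,000 × 12% = CHF 42,480
  CHF 173,000 × 16% = CHF 27,680
  CHF 114,000 × 23% = CHF 26,220
  → CHF 96,380

Shadow minimum tax:
  Adjusted income: CHF 641,000 + CHF 96,000 + CHF 143,000 = CHF 880,000
  Less exemption CHF 76,000 → base CHF 804,000
  CHF 804,000 × 14% = CHF 112,560

Excess of shadow minimum tax over regular income tax: CHF 112,560 − CHF 96,380 = CHF 16,180.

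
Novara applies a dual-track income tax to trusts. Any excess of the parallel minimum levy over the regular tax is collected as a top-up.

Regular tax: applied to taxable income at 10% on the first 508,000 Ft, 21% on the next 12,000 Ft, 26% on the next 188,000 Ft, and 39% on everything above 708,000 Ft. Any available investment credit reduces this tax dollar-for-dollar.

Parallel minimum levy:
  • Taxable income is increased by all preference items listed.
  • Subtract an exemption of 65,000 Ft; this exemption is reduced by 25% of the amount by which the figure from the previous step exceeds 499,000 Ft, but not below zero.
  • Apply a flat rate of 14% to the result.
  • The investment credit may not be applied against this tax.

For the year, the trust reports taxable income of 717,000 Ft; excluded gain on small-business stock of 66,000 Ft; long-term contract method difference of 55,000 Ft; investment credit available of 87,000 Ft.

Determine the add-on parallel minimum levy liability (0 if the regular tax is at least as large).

Regular tax:
  508,000 Ft × 10% = 50,800 Ft
  12,000 Ft × 21% = 2,520 Ft
  188,000 Ft × 26% = 48,880 Ft
  9,000 Ft × 39% = 3,510 Ft
  → 105,710 Ft
  Less investment credit 87,000 Ft → 18,710 Ft

Parallel minimum levy:
  Adjusted income: 717,000 Ft + 66,000 Ft + 55,000 Ft = 838,000 Ft
  Exemption: 25% × (838,000 Ft − 499,000 Ft) = 84,750 Ft ≥ 65,000 Ft, so the exemption is fully phased out
  Base: 838,000 Ft − 0 Ft = 838,000 Ft
  838,000 Ft × 14% = 117,320 Ft

Excess of parallel minimum levy over regular tax: 117,320 Ft − 18,710 Ft = 98,610 Ft.

98,610 Ft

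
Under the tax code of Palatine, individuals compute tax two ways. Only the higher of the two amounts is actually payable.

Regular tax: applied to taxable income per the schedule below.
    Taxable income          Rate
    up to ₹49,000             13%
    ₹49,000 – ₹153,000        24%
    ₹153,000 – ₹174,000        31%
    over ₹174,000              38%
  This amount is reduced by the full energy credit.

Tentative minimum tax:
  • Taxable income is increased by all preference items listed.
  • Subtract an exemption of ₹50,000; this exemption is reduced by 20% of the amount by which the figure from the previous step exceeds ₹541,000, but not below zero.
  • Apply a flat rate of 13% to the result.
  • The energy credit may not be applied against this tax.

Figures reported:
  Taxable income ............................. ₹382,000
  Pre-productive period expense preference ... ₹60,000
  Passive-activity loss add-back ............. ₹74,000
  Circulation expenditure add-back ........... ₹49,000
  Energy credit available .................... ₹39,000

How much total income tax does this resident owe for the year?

₹77,880

Regular tax:
  ₹49,000 × 13% = ₹6,370
  ₹104,000 × 24% = ₹24,960
  ₹21,000 × 31% = ₹6,510
  ₹208,000 × 38% = ₹79,040
  → ₹116,880
  Less energy credit ₹39,000 → ₹77,880

Tentative minimum tax:
  Adjusted income: ₹382,000 + ₹60,000 + ₹74,000 + ₹49,000 = ₹565,000
  Exemption: ₹50,000 − 20% × (₹565,000 − ₹541,000) = ₹50,000 − ₹4,800 = ₹45,200
  Base: ₹565,000 − ₹45,200 = ₹519,800
  ₹519,800 × 13% = ₹67,574

₹77,880 > ₹67,574, so the regular tax governs.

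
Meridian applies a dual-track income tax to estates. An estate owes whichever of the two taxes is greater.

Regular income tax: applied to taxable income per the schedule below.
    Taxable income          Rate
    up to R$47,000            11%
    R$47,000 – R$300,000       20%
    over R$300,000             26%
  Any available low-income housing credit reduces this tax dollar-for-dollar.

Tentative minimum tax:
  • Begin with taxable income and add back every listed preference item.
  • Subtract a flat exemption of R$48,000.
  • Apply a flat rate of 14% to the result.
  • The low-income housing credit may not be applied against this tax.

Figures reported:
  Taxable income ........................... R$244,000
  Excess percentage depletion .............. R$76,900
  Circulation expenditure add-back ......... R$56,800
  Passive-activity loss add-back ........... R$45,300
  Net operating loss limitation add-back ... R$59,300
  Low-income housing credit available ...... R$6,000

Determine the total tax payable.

R$60,802

Tentative minimum tax:
  Adjusted income: R$244,000 + R$76,900 + R$56,800 + R$45,300 + R$59,300 = R$482,300
  Less exemption R$48,000 → base R$434,300
  R$434,300 × 14% = R$60,802

Regular income tax:
  R$47,000 × 11% = R$5,170
  R$197,000 × 20% = R$39,400
  → R$44,570
  Less low-income housing credit R$6,000 → R$38,570

R$60,802 > R$38,570, so the tentative minimum tax is the binding amount.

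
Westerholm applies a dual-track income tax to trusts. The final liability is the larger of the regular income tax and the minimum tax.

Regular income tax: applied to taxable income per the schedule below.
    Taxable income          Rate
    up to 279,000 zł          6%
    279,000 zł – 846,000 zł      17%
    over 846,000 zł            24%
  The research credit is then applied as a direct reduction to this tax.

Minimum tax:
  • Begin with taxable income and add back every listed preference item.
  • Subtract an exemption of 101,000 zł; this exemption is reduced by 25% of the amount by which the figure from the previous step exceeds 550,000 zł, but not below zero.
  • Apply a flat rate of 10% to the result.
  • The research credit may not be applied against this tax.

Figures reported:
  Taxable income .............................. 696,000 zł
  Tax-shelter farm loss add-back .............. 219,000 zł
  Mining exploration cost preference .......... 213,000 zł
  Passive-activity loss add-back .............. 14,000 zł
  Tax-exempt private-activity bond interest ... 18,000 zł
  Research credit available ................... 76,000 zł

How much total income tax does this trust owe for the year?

Regular income tax:
  279,000 zł × 6% = 16,740 zł
  417,000 zł × 17% = 70,890 zł
  → 87,630 zł
  Less research credit 76,000 zł → 11,630 zł

Minimum tax:
  Adjusted income: 696,000 zł + 219,000 zł + 213,000 zł + 14,000 zł + 18,000 zł = 1,160,000 zł
  Exemption: 25% × (1,160,000 zł − 550,000 zł) = 152,500 zł ≥ 101,000 zł, so the exemption is fully phased out
  Base: 1,160,000 zł − 0 zł = 1,160,000 zł
  1,160,000 zł × 10% = 116,000 zł

116,000 zł > 11,630 zł, so the minimum tax is the binding amount.

116,000 zł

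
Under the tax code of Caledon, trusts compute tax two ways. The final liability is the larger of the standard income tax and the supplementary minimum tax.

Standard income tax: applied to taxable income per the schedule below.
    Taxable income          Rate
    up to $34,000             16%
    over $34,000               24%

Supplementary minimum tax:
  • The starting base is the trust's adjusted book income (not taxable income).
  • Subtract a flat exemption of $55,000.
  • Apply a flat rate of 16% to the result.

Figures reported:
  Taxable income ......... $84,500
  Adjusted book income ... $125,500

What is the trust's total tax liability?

Standard income tax:
  $34,000 × 16% = $5,440
  $50,500 × 24% = $12,120
  → $17,560

Supplementary minimum tax:
  Base (adjusted book income): $125,500
  Less exemption $55,000 → base $70,500
  $70,500 × 16% = $11,280

$17,560 > $11,280, so the standard income tax governs.

$17,560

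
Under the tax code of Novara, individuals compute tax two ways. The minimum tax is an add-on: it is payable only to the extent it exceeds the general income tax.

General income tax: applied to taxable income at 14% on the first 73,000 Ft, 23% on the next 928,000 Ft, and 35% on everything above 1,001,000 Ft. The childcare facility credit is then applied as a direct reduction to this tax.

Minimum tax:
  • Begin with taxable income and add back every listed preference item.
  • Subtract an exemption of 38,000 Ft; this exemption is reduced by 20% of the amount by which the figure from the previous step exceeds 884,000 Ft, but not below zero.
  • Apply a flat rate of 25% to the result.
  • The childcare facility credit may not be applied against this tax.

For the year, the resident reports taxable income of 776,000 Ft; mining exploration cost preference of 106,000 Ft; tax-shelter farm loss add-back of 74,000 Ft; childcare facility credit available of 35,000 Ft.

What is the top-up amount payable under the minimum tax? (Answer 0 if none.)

General income tax:
  73,000 Ft × 14% = 10,220 Ft
  703,000 Ft × 23% = 161,690 Ft
  → 171,910 Ft
  Less childcare facility credit 35,000 Ft → 136,910 Ft

Minimum tax:
  Adjusted income: 776,000 Ft + 106,000 Ft + 74,000 Ft = 956,000 Ft
  Exemption: 38,000 Ft − 20% × (956,000 Ft − 884,000 Ft) = 38,000 Ft − 14,400 Ft = 23,600 Ft
  Base: 956,000 Ft − 23,600 Ft = 932,400 Ft
  932,400 Ft × 25% = 233,100 Ft

Excess of minimum tax over general income tax: 233,100 Ft − 136,910 Ft = 96,190 Ft.

96,190 Ft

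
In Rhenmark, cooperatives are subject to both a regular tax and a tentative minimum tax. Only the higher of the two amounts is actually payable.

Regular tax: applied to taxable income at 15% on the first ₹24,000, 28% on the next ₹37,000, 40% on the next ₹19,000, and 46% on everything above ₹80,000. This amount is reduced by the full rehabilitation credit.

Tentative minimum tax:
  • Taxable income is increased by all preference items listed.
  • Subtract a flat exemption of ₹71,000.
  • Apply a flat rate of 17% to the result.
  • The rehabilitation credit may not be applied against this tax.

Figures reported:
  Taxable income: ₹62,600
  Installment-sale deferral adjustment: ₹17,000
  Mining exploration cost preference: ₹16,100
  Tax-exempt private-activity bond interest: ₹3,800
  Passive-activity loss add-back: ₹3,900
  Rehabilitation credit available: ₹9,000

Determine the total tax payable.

Regular tax:
  ₹24,000 × 15% = ₹3,600
  ₹37,000 × 28% = ₹10,360
  ₹1,600 × 40% = ₹640
  → ₹14,600
  Less rehabilitation credit ₹9,000 → ₹5,600

Tentative minimum tax:
  Adjusted income: ₹62,600 + ₹17,000 + ₹16,100 + ₹3,800 + ₹3,900 = ₹103,400
  Less exemption ₹71,000 → base ₹32,400
  ₹32,400 × 17% = ₹5,508

₹5,600 > ₹5,508, so the regular tax governs.

₹5,600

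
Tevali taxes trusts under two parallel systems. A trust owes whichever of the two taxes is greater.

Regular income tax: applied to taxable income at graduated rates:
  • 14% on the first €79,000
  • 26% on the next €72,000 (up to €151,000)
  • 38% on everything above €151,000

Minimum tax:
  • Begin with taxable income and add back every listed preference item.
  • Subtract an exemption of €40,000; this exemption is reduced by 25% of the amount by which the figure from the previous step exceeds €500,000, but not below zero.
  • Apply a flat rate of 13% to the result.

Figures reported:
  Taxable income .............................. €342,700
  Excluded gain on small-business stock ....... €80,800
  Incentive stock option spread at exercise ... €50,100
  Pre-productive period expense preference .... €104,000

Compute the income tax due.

Regular income tax:
  €79,000 × 14% = €11,060
  €72,000 × 26% = €18,720
  €191,700 × 38% = €72,846
  → €102,626

Minimum tax:
  Adjusted income: €342,700 + €80,800 + €50,100 + €104,000 = €577,600
  Exemption: €40,000 − 25% × (€577,600 − €500,000) = €40,000 − €19,400 = €20,600
  Base: €577,600 − €20,600 = €557,000
  €557,000 × 13% = €72,410

€102,626 > €72,410, so the regular income tax governs.

€102,626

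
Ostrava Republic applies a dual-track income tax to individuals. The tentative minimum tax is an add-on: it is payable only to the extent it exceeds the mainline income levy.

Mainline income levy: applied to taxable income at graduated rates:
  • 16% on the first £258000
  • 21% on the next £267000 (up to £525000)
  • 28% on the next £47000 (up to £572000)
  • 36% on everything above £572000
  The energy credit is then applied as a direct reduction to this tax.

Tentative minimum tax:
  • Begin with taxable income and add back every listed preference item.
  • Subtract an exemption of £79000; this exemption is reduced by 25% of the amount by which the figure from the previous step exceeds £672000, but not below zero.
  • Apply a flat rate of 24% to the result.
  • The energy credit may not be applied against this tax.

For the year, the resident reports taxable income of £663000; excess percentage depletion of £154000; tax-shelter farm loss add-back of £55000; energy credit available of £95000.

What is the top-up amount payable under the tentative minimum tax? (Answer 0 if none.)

£154050

Mainline income levy:
  £258000 × 16% = £41280
  £267000 × 21% = £56070
  £47000 × 28% = £13160
  £91000 × 36% = £32760
  → £143270
  Less energy credit £95000 → £48270

Tentative minimum tax:
  Adjusted income: £663000 + £154000 + £55000 = £872000
  Exemption: £79000 − 25% × (£872000 − £672000) = £79000 − £50000 = £29000
  Base: £872000 − £29000 = £843000
  £843000 × 24% = £202320

Excess of tentative minimum tax over mainline income levy: £202320 − £48270 = £154050.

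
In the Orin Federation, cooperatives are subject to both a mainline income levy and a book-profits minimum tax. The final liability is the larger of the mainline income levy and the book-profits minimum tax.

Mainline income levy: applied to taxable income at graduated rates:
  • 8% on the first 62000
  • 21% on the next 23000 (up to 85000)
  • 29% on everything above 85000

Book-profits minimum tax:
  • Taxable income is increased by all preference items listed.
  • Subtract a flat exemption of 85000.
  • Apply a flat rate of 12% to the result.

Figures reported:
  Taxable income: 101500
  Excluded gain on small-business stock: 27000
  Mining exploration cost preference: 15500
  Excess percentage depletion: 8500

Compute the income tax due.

Mainline income levy:
  62000 × 8% = 4960
  23000 × 21% = 4830
  16500 × 29% = 4785
  → 14575

Book-profits minimum tax:
  Adjusted income: 101500 + 27000 + 15500 + 8500 = 152500
  Less exemption 85000 → base 67500
  67500 × 12% = 8100

14575 > 8100, so the mainline income levy governs.

14575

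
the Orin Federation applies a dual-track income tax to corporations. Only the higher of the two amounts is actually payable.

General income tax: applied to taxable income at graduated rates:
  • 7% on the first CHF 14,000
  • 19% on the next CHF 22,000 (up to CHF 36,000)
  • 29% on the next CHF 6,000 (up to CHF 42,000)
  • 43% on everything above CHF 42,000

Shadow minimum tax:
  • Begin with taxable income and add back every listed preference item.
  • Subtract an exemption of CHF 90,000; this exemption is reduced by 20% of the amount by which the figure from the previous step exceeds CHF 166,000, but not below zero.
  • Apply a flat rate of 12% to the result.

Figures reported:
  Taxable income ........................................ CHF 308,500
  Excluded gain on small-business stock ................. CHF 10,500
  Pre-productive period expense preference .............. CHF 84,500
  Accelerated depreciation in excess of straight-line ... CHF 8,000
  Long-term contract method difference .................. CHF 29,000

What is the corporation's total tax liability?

CHF 121,495

Shadow minimum tax:
  Adjusted income: CHF 308,500 + CHF 10,500 + CHF 84,500 + CHF 8,000 + CHF 29,000 = CHF 440,500
  Exemption: CHF 90,000 − 20% × (CHF 440,500 − CHF 166,000) = CHF 90,000 − CHF 54,900 = CHF 35,100
  Base: CHF 440,500 − CHF 35,100 = CHF 405,400
  CHF 405,400 × 12% = CHF 48,648

General income tax:
  CHF 14,000 × 7% = CHF 980
  CHF 22,000 × 19% = CHF 4,180
  CHF 6,000 × 29% = CHF 1,740
  CHF 266,500 × 43% = CHF 114,595
  → CHF 121,495

CHF 121,495 > CHF 48,648, so the general income tax governs.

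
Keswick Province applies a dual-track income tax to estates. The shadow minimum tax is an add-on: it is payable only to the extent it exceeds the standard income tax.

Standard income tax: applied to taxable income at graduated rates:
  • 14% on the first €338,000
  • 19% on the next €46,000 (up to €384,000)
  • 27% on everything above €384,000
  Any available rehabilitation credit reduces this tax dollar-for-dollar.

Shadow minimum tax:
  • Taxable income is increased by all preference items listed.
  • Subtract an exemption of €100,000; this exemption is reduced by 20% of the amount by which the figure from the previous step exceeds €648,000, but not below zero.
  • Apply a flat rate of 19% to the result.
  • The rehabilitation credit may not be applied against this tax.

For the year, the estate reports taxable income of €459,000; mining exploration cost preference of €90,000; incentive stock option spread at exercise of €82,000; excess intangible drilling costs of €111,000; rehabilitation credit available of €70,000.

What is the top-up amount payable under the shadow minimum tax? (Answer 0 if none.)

Standard income tax:
  €338,000 × 14% = €47,320
  €46,000 × 19% = €8,740
  €75,000 × 27% = €20,250
  → €76,310
  Less rehabilitation credit €70,000 → €6,310

Shadow minimum tax:
  Adjusted income: €459,000 + €90,000 + €82,000 + €111,000 = €742,000
  Exemption: €100,000 − 20% × (€742,000 − €648,000) = €100,000 − €18,800 = €81,200
  Base: €742,000 − €81,200 = €660,800
  €660,800 × 19% = €125,552

Excess of shadow minimum tax over standard income tax: €125,552 − €6,310 = €119,242.

€119,242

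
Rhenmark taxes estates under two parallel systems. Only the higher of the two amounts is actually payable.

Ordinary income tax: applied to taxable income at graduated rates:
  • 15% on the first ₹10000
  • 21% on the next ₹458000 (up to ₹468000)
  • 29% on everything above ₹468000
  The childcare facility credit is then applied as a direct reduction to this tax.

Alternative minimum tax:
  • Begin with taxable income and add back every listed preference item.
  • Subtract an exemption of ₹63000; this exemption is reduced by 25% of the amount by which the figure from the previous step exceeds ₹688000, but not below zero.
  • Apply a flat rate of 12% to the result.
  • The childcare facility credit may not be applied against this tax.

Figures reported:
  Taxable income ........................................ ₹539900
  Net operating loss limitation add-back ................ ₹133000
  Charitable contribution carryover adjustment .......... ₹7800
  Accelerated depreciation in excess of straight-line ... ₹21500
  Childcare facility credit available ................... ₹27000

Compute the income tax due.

₹91531

Ordinary income tax:
  ₹10000 × 15% = ₹1500
  ₹458000 × 21% = ₹96180
  ₹71900 × 29% = ₹20851
  → ₹118531
  Less childcare facility credit ₹27000 → ₹91531

Alternative minimum tax:
  Adjusted income: ₹539900 + ₹133000 + ₹7800 + ₹21500 = ₹702200
  Exemption: ₹63000 − 25% × (₹702200 − ₹688000) = ₹63000 − ₹3550 = ₹59450
  Base: ₹702200 − ₹59450 = ₹642750
  ₹642750 × 12% = ₹77130

₹91531 > ₹77130, so the ordinary income tax governs.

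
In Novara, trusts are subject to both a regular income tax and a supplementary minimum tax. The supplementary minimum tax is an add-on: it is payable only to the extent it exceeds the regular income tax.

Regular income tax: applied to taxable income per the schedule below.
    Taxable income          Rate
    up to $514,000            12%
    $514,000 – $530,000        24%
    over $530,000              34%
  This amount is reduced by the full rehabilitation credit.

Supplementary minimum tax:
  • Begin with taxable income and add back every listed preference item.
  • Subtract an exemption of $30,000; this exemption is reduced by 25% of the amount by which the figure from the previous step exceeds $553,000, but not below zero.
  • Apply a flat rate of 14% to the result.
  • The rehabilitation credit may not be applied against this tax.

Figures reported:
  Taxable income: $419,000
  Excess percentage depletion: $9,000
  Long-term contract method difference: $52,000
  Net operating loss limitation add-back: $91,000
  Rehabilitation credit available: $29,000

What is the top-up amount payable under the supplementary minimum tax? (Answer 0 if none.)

Regular income tax:
  $419,000 × 12% = $50,280
  Less rehabilitation credit $29,000 → $21,280

Supplementary minimum tax:
  Adjusted income: $419,000 + $9,000 + $52,000 + $91,000 = $571,000
  Exemption: $30,000 − 25% × ($571,000 − $553,000) = $30,000 − $4,500 = $25,500
  Base: $571,000 − $25,500 = $545,500
  $545,500 × 14% = $76,370

Excess of supplementary minimum tax over regular income tax: $76,370 − $21,280 = $55,090.

$55,090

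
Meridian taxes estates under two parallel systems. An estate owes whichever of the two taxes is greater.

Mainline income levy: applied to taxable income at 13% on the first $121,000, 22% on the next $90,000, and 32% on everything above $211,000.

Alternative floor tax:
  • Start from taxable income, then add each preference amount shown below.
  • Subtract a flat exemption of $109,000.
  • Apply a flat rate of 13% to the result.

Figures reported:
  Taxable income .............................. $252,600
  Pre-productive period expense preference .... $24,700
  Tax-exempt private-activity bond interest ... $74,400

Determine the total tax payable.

Alternative floor tax:
  Adjusted income: $252,600 + $24,700 + $74,400 = $351,700
  Less exemption $109,000 → base $242,700
  $242,700 × 13% = $31,551

Mainline income levy:
  $121,000 × 13% = $15,730
  $90,000 × 22% = $19,800
  $41,600 × 32% = $13,312
  → $48,842

$48,842 > $31,551, so the mainline income levy governs.

$48,842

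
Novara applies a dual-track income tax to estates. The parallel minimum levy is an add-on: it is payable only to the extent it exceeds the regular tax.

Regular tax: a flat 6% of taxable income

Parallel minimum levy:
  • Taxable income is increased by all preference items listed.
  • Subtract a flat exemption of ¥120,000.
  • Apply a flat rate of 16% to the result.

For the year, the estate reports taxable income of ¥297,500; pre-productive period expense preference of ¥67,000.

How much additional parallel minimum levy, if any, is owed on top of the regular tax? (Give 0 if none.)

¥21,270

Parallel minimum levy:
  Adjusted income: ¥297,500 + ¥67,000 = ¥364,500
  Less exemption ¥120,000 → base ¥244,500
  ¥244,500 × 16% = ¥39,120

Regular tax:
  ¥297,500 × 6% = ¥17,850

Excess of parallel minimum levy over regular tax: ¥39,120 − ¥17,850 = ¥21,270.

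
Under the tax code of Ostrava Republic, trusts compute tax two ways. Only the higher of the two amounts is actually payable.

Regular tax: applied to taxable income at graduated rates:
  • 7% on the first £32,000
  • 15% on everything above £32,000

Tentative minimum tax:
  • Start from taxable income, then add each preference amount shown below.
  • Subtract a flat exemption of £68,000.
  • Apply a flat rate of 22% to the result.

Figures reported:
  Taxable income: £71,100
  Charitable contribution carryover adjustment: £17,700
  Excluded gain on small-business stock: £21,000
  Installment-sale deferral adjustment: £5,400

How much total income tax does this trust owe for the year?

Regular tax:
  £32,000 × 7% = £2,240
  £39,100 × 15% = £5,865
  → £8,105

Tentative minimum tax:
  Adjusted income: £71,100 + £17,700 + £21,000 + £5,400 = £115,200
  Less exemption £68,000 → base £47,200
  £47,200 × 22% = £10,384

£10,384 > £8,105, so the tentative minimum tax is the binding amount.

£10,384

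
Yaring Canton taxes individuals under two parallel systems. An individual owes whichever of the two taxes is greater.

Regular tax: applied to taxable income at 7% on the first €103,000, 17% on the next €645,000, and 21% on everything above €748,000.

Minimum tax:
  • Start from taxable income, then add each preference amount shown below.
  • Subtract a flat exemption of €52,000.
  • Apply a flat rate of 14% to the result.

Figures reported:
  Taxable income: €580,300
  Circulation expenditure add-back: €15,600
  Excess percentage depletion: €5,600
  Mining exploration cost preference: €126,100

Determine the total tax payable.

€94,584

Minimum tax:
  Adjusted income: €580,300 + €15,600 + €5,600 + €126,100 = €727,600
  Less exemption €52,000 → base €675,600
  €675,600 × 14% = €94,584

Regular tax:
  €103,000 × 7% = €7,210
  €477,300 × 17% = €81,141
  → €88,351

€94,584 > €88,351, so the minimum tax is the binding amount.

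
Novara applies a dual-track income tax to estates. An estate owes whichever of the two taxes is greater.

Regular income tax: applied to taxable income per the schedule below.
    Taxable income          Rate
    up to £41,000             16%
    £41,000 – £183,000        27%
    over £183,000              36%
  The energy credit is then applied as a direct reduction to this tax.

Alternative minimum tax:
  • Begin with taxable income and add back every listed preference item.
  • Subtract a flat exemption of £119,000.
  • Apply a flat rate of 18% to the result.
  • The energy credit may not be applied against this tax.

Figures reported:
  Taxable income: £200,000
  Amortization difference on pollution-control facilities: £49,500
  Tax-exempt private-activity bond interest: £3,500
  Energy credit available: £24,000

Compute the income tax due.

Regular income tax:
  £41,000 × 16% = £6,560
  £142,000 × 27% = £38,340
  £17,000 × 36% = £6,120
  → £51,020
  Less energy credit £24,000 → £27,020

Alternative minimum tax:
  Adjusted income: £200,000 + £49,500 + £3,500 = £253,000
  Less exemption £119,000 → base £134,000
  £134,000 × 18% = £24,120

£27,020 > £24,120, so the regular income tax governs.

£27,020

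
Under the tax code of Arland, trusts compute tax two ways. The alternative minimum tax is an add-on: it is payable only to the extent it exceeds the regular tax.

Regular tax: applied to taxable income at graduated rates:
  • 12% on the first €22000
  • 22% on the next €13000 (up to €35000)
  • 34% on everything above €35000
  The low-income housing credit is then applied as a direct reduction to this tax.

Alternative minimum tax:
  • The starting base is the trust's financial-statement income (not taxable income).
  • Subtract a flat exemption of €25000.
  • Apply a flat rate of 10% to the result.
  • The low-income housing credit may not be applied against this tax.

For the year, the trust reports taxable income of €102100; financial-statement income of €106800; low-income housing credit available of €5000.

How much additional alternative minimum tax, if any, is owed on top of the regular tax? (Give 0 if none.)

Alternative minimum tax:
  Base (financial-statement income): €106800
  Less exemption €25000 → base €81800
  €81800 × 10% = €8180

Regular tax:
  €22000 × 12% = €2640
  €13000 × 22% = €2860
  €67100 × 34% = €22814
  → €28314
  Less low-income housing credit €5000 → €23314

€8180 ≤ €23314, so no add-on is due.

€0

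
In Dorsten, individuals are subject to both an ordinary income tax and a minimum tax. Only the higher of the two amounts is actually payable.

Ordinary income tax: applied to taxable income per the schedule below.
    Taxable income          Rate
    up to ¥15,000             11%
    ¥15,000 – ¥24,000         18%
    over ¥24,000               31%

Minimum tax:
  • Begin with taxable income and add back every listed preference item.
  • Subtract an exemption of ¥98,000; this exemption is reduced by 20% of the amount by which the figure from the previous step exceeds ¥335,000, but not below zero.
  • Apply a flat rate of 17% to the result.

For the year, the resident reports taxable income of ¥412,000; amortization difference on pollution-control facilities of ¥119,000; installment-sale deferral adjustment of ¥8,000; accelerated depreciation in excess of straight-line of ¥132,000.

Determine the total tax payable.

Minimum tax:
  Adjusted income: ¥412,000 + ¥119,000 + ¥8,000 + ¥132,000 = ¥671,000
  Exemption: ¥98,000 − 20% × (¥671,000 − ¥335,000) = ¥98,000 − ¥67,200 = ¥30,800
  Base: ¥671,000 − ¥30,800 = ¥640,200
  ¥640,200 × 17% = ¥108,834

Ordinary income tax:
  ¥15,000 × 11% = ¥1,650
  ¥9,000 × 18% = ¥1,620
  ¥388,000 × 31% = ¥120,280
  → ¥123,550

¥123,550 > ¥108,834, so the ordinary income tax governs.

¥123,550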